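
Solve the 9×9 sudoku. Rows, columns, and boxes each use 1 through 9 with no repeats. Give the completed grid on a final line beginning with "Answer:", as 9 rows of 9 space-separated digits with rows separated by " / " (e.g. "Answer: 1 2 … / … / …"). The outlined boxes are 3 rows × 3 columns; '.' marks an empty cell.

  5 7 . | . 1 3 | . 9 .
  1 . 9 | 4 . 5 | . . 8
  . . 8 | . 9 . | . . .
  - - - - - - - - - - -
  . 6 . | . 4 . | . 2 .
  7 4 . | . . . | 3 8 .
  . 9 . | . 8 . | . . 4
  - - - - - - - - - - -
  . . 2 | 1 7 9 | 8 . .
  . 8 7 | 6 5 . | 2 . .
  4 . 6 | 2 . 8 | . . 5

Step 1. [r7c1∈{3}] r7c1 is down to just 3, so r7c1=3.
Step 2. [r3c4∈{7}] only 7 remains possible at r3c4 ⇒ r3c4=7.
Step 3. [r4c9∈{1,7,9}] across col 9, 7 lands solely at r4c9, so r4c9=7.
Step 4. [r3c1∈{2,6}] r3c1 is the only open cell in col 1 admitting 6. So r3c1=6.
Step 5. [r3c6∈{2}] r3c6's peers cover all but 2 ⇒ r3c6=2.
Step 6. [r9c7∈{1,7,9}] r9c7 is the only open cell in row 9 admitting 9, so r9c7=9.
Step 7. [r4c6∈{1}] r4c6's peers cover all but 1 ⇒ r4c6=1.
Step 8. [r4c7∈{5}] nothing but 5 survives at r4c7. So r4c7=5.
Step 9. [r2c5∈{6}] only 6 remains possible at r2c5, so r2c5=6.
Step 10. [r3c2∈{3}] nothing but 3 survives at r3c2 ⇒ r3c2=3.
Step 11. [r3c9∈{1}] r3c9's peers cover all but 1. So r3c9=1.
Step 12. [r8c8∈{1,3,4}] row 8 places 1 nowhere but r8c8 ⇒ r8c8=1.
Step 13. [r6c8∈{6}] r6c8 has the single candidate 6 ⇒ r6c8=6.
Step 14. [r9c8∈{3,7}] row 9 places 7 nowhere but r9c8. So r9c8=7.
Step 15. [r1c7∈{4,6}] col 7 places 6 nowhere but r1c7. So r1c7=6.
Step 16. [r4c4∈{3,9}] row 4 places 9 nowhere but r4c4, so r4c4=9.
Step 17. [r5c3∈{1,5}] across row 5, 1 lands solely at r5c3, so r5c3=1.
Step 18. [r6c3∈{3,5}] col 3 places 5 nowhere but r6c3. So r6c3=5.
Step 19. [r7c8∈{4}] r7c8 has the single candidate 4, so r7c8=4.
Step 20. [r3c8∈{5}] r3c8 is down to just 5, so r3c8=5.
Step 21. [r9c2∈{1}] r9c2 has the single candidate 1, so r9c2=1.
Step 22. [r6c4∈{3}] only 3 remains possible at r6c4. So r6c4=3.
Step 23. [r3c7∈{4}] nothing but 4 survives at r3c7 ⇒ r3c7=4.
Step 24. [r8c1∈{9}] only 9 remains possible at r8c1. So r8c1=9.
Step 25. [r7c9∈{6}] r7c9's peers cover all but 6 ⇒ r7c9=6.
Step 26. [r6c6∈{7}] r6c6 is down to just 7. So r6c6=7.
Step 27. [r4c3∈{3}] r4c3 has the single candidate 3. So r4c3=3.
Step 28. [r1c3∈{4}] r1c3's peers cover all but 4, so r1c3=4.
Step 29. [r6c1∈{2}] r6c1 has the single candidate 2. So r6c1=2.
Step 30. [r8c6∈{4}] r8c6 is down to just 4. So r8c6=4.
Step 31. [r5c4∈{5}] r5c4's peers cover all but 5. So r5c4=5.
Step 32. [r5c6∈{6}] r5c6's peers cover all but 6 ⇒ r5c6=6.
Step 33. [r5c5∈{2}] r5c5 has the single candidate 2, so r5c5=2.
Step 34. [r2c8∈{3}] r2c8 has the single candidate 3. So r2c8=3.
Step 35. [r1c9∈{2}] r1c9 has the single candidate 2. So r1c9=2.
Step 36. [r9c5∈{3}] r9c5 is down to just 3. So r9c5=3.
Step 37. [r7c2∈{5}] nothing but 5 survives at r7c2, so r7c2=5.
Step 38. [r2c7∈{7}] r2c7's peers cover all but 7, so r2c7=7.
Step 39. [r1c4∈{8}] nothing but 8 survives at r1c4 ⇒ r1c4=8.
Step 40. [r2c2∈{2}] r2c2 is down to just 2 ⇒ r2c2=2.
Step 41. [r5c9∈{9}] r5c9 has the single candidate 9. So r5c9=9.
Step 42. [r8c9∈{3}] only 3 remains possible at r8c9, so r8c9=3.
Step 43. [r4c1∈{8}] only 8 remains possible at r4c1. So r4c1=8.
Step 44. [r6c7∈{1}] nothing but 1 survives at r6c7, so r6c7=1.

Answer: 5 7 4 8 1 3 6 9 2 / 1 2 9 4 6 5 7 3 8 / 6 3 8 7 9 2 4 5 1 / 8 6 3 9 4 1 5 2 7 / 7 4 1 5 2 6 3 8 9 / 2 9 5 3 8 7 1 6 4 / 3 5 2 1 7 9 8 4 6 / 9 8 7 6 5 4 2 1 3 / 4 1 6 2 3 8 9 7 5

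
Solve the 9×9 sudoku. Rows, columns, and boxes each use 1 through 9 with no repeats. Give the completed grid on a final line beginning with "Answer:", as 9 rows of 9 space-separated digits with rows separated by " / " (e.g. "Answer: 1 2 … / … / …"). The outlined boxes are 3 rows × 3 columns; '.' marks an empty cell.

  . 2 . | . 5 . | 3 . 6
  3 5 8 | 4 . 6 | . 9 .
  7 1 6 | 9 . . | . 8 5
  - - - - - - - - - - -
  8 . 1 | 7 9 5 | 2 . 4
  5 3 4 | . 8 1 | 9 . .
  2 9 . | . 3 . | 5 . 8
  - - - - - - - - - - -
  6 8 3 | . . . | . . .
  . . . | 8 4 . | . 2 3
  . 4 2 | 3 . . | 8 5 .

Step 1. [r5c9∈{7}] nothing but 7 survives at r5c9, so r5c9=7.
Step 2. [r3c5∈{2}] r3c5 is down to just 2. So r3c5=2.
Step 3. [r8c2∈{7}] only 7 remains possible at r8c2. So r8c2=7.
Step 4. [r8c6∈{9}] r8c6 has the single candidate 9, so r8c6=9.
Step 5. [r9c6∈{7}] nothing but 7 survives at r9c6. So r9c6=7.
Step 6. [r7c5∈{1}] r7c5 has the single candidate 1. So r7c5=1.
Step 7. [r1c8∈{1,4,7}] 7 has one home in row 1: r1c8 ⇒ r1c8=7.
Step 8. [r5c8∈{6}] only 6 remains possible at r5c8. So r5c8=6.
Step 9. [r9c1∈{1,9}] box 7 places 9 nowhere but r9c1, so r9c1=9.
Step 10. [r2c7∈{1}] nothing but 1 survives at r2c7, so r2c7=1.
Step 11. [r7c7∈{4,7}] in row 7, 7 fits only at r7c7. So r7c7=7.
Step 12. [r7c4∈{2,5}] across row 7, 5 lands solely at r7c4, so r7c4=5.
Step 13. [r7c6∈{2}] only 2 remains possible at r7c6, so r7c6=2.
Step 14. [r7c9∈{9}] r7c9 is down to just 9 ⇒ r7c9=9.
Step 15. [r5c4∈{2}] r5c4 is down to just 2 ⇒ r5c4=2.
Step 16. [r9c9∈{1}] r9c9's peers cover all but 1. So r9c9=1.
Step 17. [r2c9∈{2}] r2c9 is down to just 2. So r2c9=2.
Step 18. [r8c7∈{6}] only 6 remains possible at r8c7 ⇒ r8c7=6.
Step 19. [r1c3∈{9}] r1c3 is down to just 9 ⇒ r1c3=9.
Step 20. [r1c1∈{4}] r1c1 is down to just 4, so r1c1=4.
Step 21. [r1c6∈{8}] r1c6 has the single candidate 8. So r1c6=8.
Step 22. [r4c2∈{6}] r4c2 is down to just 6 ⇒ r4c2=6.
Step 23. [r6c6∈{4}] r6c6 is down to just 4, so r6c6=4.
Step 24. [r6c8∈{1}] r6c8 is down to just 1, so r6c8=1.
Step 25. [r1c4∈{1}] nothing but 1 survives at r1c4. So r1c4=1.
Step 26. [r3c7∈{4}] nothing but 4 survives at r3c7. So r3c7=4.
Step 27. [r8c1∈{1}] r8c1's peers cover all but 1, so r8c1=1.
Step 28. [r6c3∈{7}] r6c3's peers cover all but 7 ⇒ r6c3=7.
Step 29. [r9c5∈{6}] r9c5 is down to just 6. So r9c5=6.
Step 30. [r3c6∈{3}] r3c6 has the single candidate 3 ⇒ r3c6=3.
Step 31. [r8c3∈{5}] r8c3's peers cover all but 5. So r8c3=5.
Step 32. [r2c5∈{7}] nothing but 7 survives at r2c5, so r2c5=7.
Step 33. [r7c8∈{4}] r7c8 is down to just 4, so r7c8=4.
Step 34. [r6c4∈{6}] r6c4 is down to just 6. So r6c4=6.
Step 35. [r4c8∈{3}] r4c8's peers cover all but 3, so r4c8=3.

Answer: 4 2 9 1 5 8 3 7 6 / 3 5 8 4 7 6 1 9 2 / 7 1 6 9 2 3 4 8 5 / 8 6 1 7 9 5 2 3 4 / 5 3 4 2 8 1 9 6 7 / 2 9 7 6 3 4 5 1 8 / 6 8 3 5 1 2 7 4 9 / 1 7 5 8 4 9 6 2 3 / 9 4 2 3 6 7 8 5 1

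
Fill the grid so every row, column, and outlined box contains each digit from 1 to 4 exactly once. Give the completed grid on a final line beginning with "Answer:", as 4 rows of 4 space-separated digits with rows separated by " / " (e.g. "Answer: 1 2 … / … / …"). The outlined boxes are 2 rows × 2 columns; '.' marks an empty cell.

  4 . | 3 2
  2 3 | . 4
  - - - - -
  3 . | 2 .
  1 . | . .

Step 1. [r4c3∈{4}] r4c3 has the single candidate 4, so r4c3=4.
Step 2. [r2c3∈{1}] only 1 remains possible at r2c3. So r2c3=1.
Step 3. [r3c4∈{1}] only 1 remains possible at r3c4. So r3c4=1.
Step 4. [r4c2∈{2}] r4c2's peers cover all but 2, so r4c2=2.
Step 5. [r3c2∈{4}] nothing but 4 survives at r3c2, so r3c2=4.
Step 6. [r1c2∈{1}] only 1 remains possible at r1c2 ⇒ r1c2=1.
Step 7. [r4c4∈{3}] r4c4 has the single candidate 3, so r4c4=3.

Answer: 4 1 3 2 / 2 3 1 4 / 3 4 2 1 / 1 2 4 3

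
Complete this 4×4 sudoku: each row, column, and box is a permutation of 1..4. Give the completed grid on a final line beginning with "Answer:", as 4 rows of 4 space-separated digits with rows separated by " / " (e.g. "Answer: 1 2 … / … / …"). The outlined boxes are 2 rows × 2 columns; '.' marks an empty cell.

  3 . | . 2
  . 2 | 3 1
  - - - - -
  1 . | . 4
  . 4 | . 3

Step 1. [r3c3∈{2}] r3c3's peers cover all but 2. So r3c3=2.
Step 2. [r2c1∈{4}] r2c1 is down to just 4. So r2c1=4.
Step 3. [r4c1∈{2}] r4c1 is down to just 2 ⇒ r4c1=2.
Step 4. [r1c3∈{4}] r1c3 has the single candidate 4, so r1c3=4.
Step 5. [r1c2∈{1}] nothing but 1 survives at r1c2 ⇒ r1c2=1.
Step 6. [r4c3∈{1}] nothing but 1 survives at r4c3. So r4c3=1.
Step 7. [r3c2∈{3}] r3c2 is down to just 3 ⇒ r3c2=3.

Answer: 3 1 4 2 / 4 2 3 1 / 1 3 2 4 / 2 4 1 3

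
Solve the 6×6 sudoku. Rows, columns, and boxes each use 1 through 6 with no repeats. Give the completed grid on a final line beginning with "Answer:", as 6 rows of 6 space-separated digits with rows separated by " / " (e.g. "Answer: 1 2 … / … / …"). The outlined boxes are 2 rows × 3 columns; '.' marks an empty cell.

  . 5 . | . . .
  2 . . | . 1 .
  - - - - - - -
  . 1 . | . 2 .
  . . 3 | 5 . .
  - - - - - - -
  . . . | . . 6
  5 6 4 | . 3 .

Step 1. [r2c3∈{6}] nothing but 6 survives at r2c3. So r2c3=6.
Step 2. [r5c3∈{1,2}] in col 3, 2 fits only at r5c3. So r5c3=2.
Step 3. [r5c1∈{1,3}] across box 5, 1 lands solely at r5c1, so r5c1=1.
Step 4. [r1c1∈{3,4}] across col 1, 3 lands solely at r1c1. So r1c1=3.
Step 5. [r5c4∈{4}] r5c4 is down to just 4, so r5c4=4.
Step 6. [r4c6∈{1,4}] r4c6 is the only open cell in row 4 admitting 1 ⇒ r4c6=1.
Step 7. [r2c2∈{4}] r2c2's peers cover all but 4, so r2c2=4.
Step 8. [r6c6∈{2}] r6c6 is down to just 2. So r6c6=2.
Step 9. [r1c6∈{4}] r1c6's peers cover all but 4 ⇒ r1c6=4.
Step 10. [r2c4∈{3}] nothing but 3 survives at r2c4. So r2c4=3.
Step 11. [r3c4∈{6}] nothing but 6 survives at r3c4 ⇒ r3c4=6.
Step 12. [r3c1∈{4}] nothing but 4 survives at r3c1, so r3c1=4.
Step 13. [r1c5∈{6}] only 6 remains possible at r1c5 ⇒ r1c5=6.
Step 14. [r4c1∈{6}] only 6 remains possible at r4c1 ⇒ r4c1=6.
Step 15. [r3c6∈{3}] r3c6 has the single candidate 3 ⇒ r3c6=3.
Step 16. [r5c5∈{5}] r5c5 is down to just 5, so r5c5=5.
Step 17. [r2c6∈{5}] r2c6's peers cover all but 5 ⇒ r2c6=5.
Step 18. [r6c4∈{1}] r6c4's peers cover all but 1. So r6c4=1.
Step 19. [r4c2∈{2}] r4c2's peers cover all but 2, so r4c2=2.
Step 20. [r3c3∈{5}] r3c3 has the single candidate 5, so r3c3=5.
Step 21. [r5c2∈{3}] r5c2 has the single candidate 3, so r5c2=3.
Step 22. [r1c3∈{1}] r1c3 is down to just 1 ⇒ r1c3=1.
Step 23. [r4c5∈{4}] r4c5 has the single candidate 4 ⇒ r4c5=4.
Step 24. [r1c4∈{2}] only 2 remains possible at r1c4 ⇒ r1c4=2.

Answer: 3 5 1 2 6 4 / 2 4 6 3 1 5 / 4 1 5 6 2 3 / 6 2 3 5 4 1 / 1 3 2 4 5 6 / 5 6 4 1 3 2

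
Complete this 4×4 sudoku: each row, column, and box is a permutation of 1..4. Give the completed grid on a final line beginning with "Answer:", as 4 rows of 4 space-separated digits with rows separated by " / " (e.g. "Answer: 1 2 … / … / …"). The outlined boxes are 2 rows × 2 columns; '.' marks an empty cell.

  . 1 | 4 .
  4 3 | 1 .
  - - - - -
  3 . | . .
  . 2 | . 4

Step 1. [r2c4∈{2}] r2c4 has the single candidate 2, so r2c4=2.
Step 2. [r4c3∈{3}] r4c3 has the single candidate 3, so r4c3=3.
Step 3. [r4c1∈{1}] only 1 remains possible at r4c1, so r4c1=1.
Step 4. [r1c1∈{2}] nothing but 2 survives at r1c1 ⇒ r1c1=2.
Step 5. [r3c4∈{1}] only 1 remains possible at r3c4. So r3c4=1.
Step 6. [r3c2∈{4}] r3c2 has the single candidate 4, so r3c2=4.
Step 7. [r1c4∈{3}] r1c4's peers cover all but 3, so r1c4=3.
Step 8. [r3c3∈{2}] r3c3's peers cover all but 2. So r3c3=2.

Answer: 2 1 4 3 / 4 3 1 2 / 3 4 2 1 / 1 2 3 4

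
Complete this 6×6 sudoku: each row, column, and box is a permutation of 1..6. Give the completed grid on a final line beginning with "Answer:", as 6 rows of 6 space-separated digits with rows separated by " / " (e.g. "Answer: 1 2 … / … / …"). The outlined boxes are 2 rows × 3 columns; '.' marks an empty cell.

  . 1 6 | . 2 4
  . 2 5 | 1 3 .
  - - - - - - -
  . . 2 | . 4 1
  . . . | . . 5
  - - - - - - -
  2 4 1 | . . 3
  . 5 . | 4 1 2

Step 1. [r4c5∈{6}] r4c5 has the single candidate 6, so r4c5=6.
Step 2. [r4c2∈{3}] nothing but 3 survives at r4c2 ⇒ r4c2=3.
Step 3. [r6c1∈{3,6}] in row 6, 6 fits only at r6c1. So r6c1=6.
Step 4. [r4c1∈{1,4}] 1 has one home in row 4: r4c1, so r4c1=1.
Step 5. [r5c4∈{5,6}] 6 has one home in row 5: r5c4, so r5c4=6.
Step 6. [r3c1∈{5}] r3c1 is down to just 5, so r3c1=5.
Step 7. [r6c3∈{3}] r6c3's peers cover all but 3. So r6c3=3.
Step 8. [r2c1∈{4}] only 4 remains possible at r2c1. So r2c1=4.
Step 9. [r2c6∈{6}] only 6 remains possible at r2c6. So r2c6=6.
Step 10. [r5c5∈{5}] r5c5 is down to just 5, so r5c5=5.
Step 11. [r3c4∈{3}] only 3 remains possible at r3c4. So r3c4=3.
Step 12. [r1c1∈{3}] r1c1's peers cover all but 3. So r1c1=3.
Step 13. [r4c3∈{4}] nothing but 4 survives at r4c3. So r4c3=4.
Step 14. [r1c4∈{5}] nothing but 5 survives at r1c4. So r1c4=5.
Step 15. [r4c4∈{2}] r4c4 has the single candidate 2. So r4c4=2.
Step 16. [r3c2∈{6}] r3c2's peers cover all but 6, so r3c2=6.

Answer: 3 1 6 5 2 4 / 4 2 5 1 3 6 / 5 6 2 3 4 1 / 1 3 4 2 6 5 / 2 4 1 6 5 3 / 6 5 3 4 1 2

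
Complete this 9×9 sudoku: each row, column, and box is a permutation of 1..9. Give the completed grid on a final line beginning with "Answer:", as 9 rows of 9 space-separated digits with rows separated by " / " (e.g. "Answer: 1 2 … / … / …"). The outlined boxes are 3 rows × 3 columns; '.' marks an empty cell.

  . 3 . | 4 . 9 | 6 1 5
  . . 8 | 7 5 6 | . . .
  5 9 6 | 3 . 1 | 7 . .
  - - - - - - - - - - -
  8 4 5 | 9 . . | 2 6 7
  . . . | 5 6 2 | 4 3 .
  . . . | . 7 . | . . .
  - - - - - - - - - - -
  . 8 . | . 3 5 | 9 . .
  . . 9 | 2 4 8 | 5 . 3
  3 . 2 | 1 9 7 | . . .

Step 1. [r5c9∈{1,8,9}] 8 has one home in row 5: r5c9 ⇒ r5c9=8.
Step 2. [r7c9∈{1,2,4,6}] across box 9, 1 lands solely at r7c9. So r7c9=1.
Step 3. [r2c1∈{1,2,4}] r2c1 is the only open cell in box 1 admitting 4 ⇒ r2c1=4.
Step 4. [r7c8∈{2,4,7}] across row 7, 2 lands solely at r7c8. So r7c8=2.
Step 5. [r2c2∈{1,2}] across row 2, 1 lands solely at r2c2, so r2c2=1.
Step 6. [r8c1∈{1,6,7}] row 8 places 1 nowhere but r8c1. So r8c1=1.
Step 7. [r8c2∈{6,7}] across row 8, 6 lands solely at r8c2 ⇒ r8c2=6.
Step 8. [r1c3∈{7}] r1c3's peers cover all but 7, so r1c3=7.
Step 9. [r6c9∈{9}] r6c9 has the single candidate 9, so r6c9=9.
Step 10. [r3c8∈{4,8}] in box 3, 8 fits only at r3c8 ⇒ r3c8=8.
Step 11. [r3c9∈{2,4}] 4 has one home in row 3: r3c9, so r3c9=4.
Step 12. [r1c1∈{2}] r1c1 has the single candidate 2, so r1c1=2.
Step 13. [r6c3∈{1,3}] col 3 places 3 nowhere but r6c3 ⇒ r6c3=3.
Step 14. [r5c2∈{7}] r5c2 has the single candidate 7. So r5c2=7.
Step 15. [r7c3∈{4}] r7c3's peers cover all but 4, so r7c3=4.
Step 16. [r9c8∈{4}] r9c8 is down to just 4, so r9c8=4.
Step 17. [r6c2∈{2}] r6c2's peers cover all but 2. So r6c2=2.
Step 18. [r1c5∈{8}] r1c5 has the single candidate 8. So r1c5=8.
Step 19. [r7c4∈{6}] only 6 remains possible at r7c4 ⇒ r7c4=6.
Step 20. [r9c7∈{8}] r9c7 has the single candidate 8. So r9c7=8.
Step 21. [r2c7∈{3}] only 3 remains possible at r2c7, so r2c7=3.
Step 22. [r6c7∈{1}] r6c7 is down to just 1. So r6c7=1.
Step 23. [r4c6∈{3}] only 3 remains possible at r4c6 ⇒ r4c6=3.
Step 24. [r7c1∈{7}] nothing but 7 survives at r7c1 ⇒ r7c1=7.
Step 25. [r8c8∈{7}] nothing but 7 survives at r8c8 ⇒ r8c8=7.
Step 26. [r6c6∈{4}] nothing but 4 survives at r6c6, so r6c6=4.
Step 27. [r9c2∈{5}] only 5 remains possible at r9c2 ⇒ r9c2=5.
Step 28. [r9c9∈{6}] only 6 remains possible at r9c9, so r9c9=6.
Step 29. [r6c1∈{6}] only 6 remains possible at r6c1, so r6c1=6.
Step 30. [r5c3∈{1}] r5c3 is down to just 1. So r5c3=1.
Step 31. [r2c8∈{9}] r2c8 has the single candidate 9. So r2c8=9.
Step 32. [r6c4∈{8}] r6c4 is down to just 8, so r6c4=8.
Step 33. [r6c8∈{5}] r6c8 is down to just 5, so r6c8=5.
Step 34. [r4c5∈{1}] r4c5's peers cover all but 1, so r4c5=1.
Step 35. [r5c1∈{9}] only 9 remains possible at r5c1. So r5c1=9.
Step 36. [r3c5∈{2}] only 2 remains possible at r3c5. So r3c5=2.
Step 37. [r2c9∈{2}] nothing but 2 survives at r2c9, so r2c9=2.

Answer: 2 3 7 4 8 9 6 1 5 / 4 1 8 7 5 6 3 9 2 / 5 9 6 3 2 1 7 8 4 / 8 4 5 9 1 3 2 6 7 / 9 7 1 5 6 2 4 3 8 / 6 2 3 8 7 4 1 5 9 / 7 8 4 6 3 5 9 2 1 / 1 6 9 2 4 8 5 7 3 / 3 5 2 1 9 7 8 4 6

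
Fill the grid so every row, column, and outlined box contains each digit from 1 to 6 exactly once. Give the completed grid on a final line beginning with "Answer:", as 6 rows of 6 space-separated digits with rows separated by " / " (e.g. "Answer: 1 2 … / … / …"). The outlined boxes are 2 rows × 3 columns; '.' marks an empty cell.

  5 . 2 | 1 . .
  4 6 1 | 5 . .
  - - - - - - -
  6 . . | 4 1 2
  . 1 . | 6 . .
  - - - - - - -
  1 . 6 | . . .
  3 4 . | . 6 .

Step 1. [r2c6∈{3}] nothing but 3 survives at r2c6. So r2c6=3.
Step 2. [r6c3∈{5}] r6c3 is down to just 5, so r6c3=5.
Step 3. [r4c5∈{3,5}] across box 4, 3 lands solely at r4c5 ⇒ r4c5=3.
Step 4. [r5c5∈{2,4,5}] 5 has one home in col 5: r5c5 ⇒ r5c5=5.
Step 5. [r3c2∈{3,5}] 5 has one home in row 3: r3c2 ⇒ r3c2=5.
Step 6. [r1c6∈{4,6}] 6 has one home in row 1: r1c6 ⇒ r1c6=6.
Step 7. [r5c4∈{2,3}] in row 5, 3 fits only at r5c4. So r5c4=3.
Step 8. [r4c1∈{2}] nothing but 2 survives at r4c1. So r4c1=2.
Step 9. [r4c6∈{5}] nothing but 5 survives at r4c6, so r4c6=5.
Step 10. [r6c4∈{2}] r6c4's peers cover all but 2. So r6c4=2.
Step 11. [r6c6∈{1}] r6c6's peers cover all but 1. So r6c6=1.
Step 12. [r3c3∈{3}] only 3 remains possible at r3c3, so r3c3=3.
Step 13. [r1c2∈{3}] r1c2's peers cover all but 3. So r1c2=3.
Step 14. [r1c5∈{4}] r1c5's peers cover all but 4. So r1c5=4.
Step 15. [r2c5∈{2}] r2c5 has the single candidate 2, so r2c5=2.
Step 16. [r4c3∈{4}] r4c3 is down to just 4 ⇒ r4c3=4.
Step 17. [r5c6∈{4}] r5c6's peers cover all but 4, so r5c6=4.
Step 18. [r5c2∈{2}] only 2 remains possible at r5c2, so r5c2=2.

Answer: 5 3 2 1 4 6 / 4 6 1 5 2 3 / 6 5 3 4 1 2 / 2 1 4 6 3 5 / 1 2 6 3 5 4 / 3 4 5 2 6 1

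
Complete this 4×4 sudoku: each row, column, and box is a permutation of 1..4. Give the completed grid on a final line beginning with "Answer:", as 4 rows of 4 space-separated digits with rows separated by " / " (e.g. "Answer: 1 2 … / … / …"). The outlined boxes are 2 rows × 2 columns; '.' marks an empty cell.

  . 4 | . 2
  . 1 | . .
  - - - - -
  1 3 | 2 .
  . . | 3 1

Step 1. [r2c4∈{3,4}] in col 4, 3 fits only at r2c4. So r2c4=3.
Step 2. [r4c2∈{2}] r4c2 is down to just 2, so r4c2=2.
Step 3. [r3c4∈{4}] only 4 remains possible at r3c4, so r3c4=4.
Step 4. [r4c1∈{4}] r4c1 has the single candidate 4. So r4c1=4.
Step 5. [r2c1∈{2}] nothing but 2 survives at r2c1 ⇒ r2c1=2.
Step 6. [r2c3∈{4}] nothing but 4 survives at r2c3. So r2c3=4.
Step 7. [r1c3∈{1}] r1c3 has the single candidate 1, so r1c3=1.
Step 8. [r1c1∈{3}] r1c1's peers cover all but 3, so r1c1=3.

Answer: 3 4 1 2 / 2 1 4 3 / 1 3 2 4 / 4 2 3 1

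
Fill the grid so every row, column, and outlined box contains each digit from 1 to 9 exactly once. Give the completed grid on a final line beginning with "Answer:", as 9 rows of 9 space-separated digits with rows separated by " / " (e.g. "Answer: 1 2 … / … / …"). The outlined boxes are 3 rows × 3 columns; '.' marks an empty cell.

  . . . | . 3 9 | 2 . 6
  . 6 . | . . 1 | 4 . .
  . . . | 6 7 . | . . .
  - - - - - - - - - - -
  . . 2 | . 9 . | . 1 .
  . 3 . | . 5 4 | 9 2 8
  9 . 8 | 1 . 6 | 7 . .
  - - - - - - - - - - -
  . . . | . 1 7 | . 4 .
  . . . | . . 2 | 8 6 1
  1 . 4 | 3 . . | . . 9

Step 1. [r9c7∈{5}] nothing but 5 survives at r9c7 ⇒ r9c7=5.
Step 2. [r3c6∈{5,8}] r3c6 is the only open cell in col 6 admitting 5, so r3c6=5.
Step 3. [r3c9∈{3}] only 3 remains possible at r3c9, so r3c9=3.
Step 4. [r2c9∈{5,7}] col 9 places 7 nowhere but r2c9. So r2c9=7.
Step 5. [r9c2∈{2,7,8}] in row 9, 2 fits only at r9c2. So r9c2=2.
Step 6. [r5c3∈{1,6,7}] r5c3 is the only open cell in row 5 admitting 1. So r5c3=1.
Step 7. [r1c2∈{1,4,5,7,8}] row 1 places 1 nowhere but r1c2 ⇒ r1c2=1.
Step 8. [r3c3∈{9}] r3c3 is down to just 9, so r3c3=9.
Step 9. [r3c8∈{8}] r3c8 is down to just 8, so r3c8=8.
Step 10. [r1c8∈{5}] r1c8 has the single candidate 5 ⇒ r1c8=5.
Step 11. [r3c2∈{4}] nothing but 4 survives at r3c2, so r3c2=4.
Step 12. [r6c2∈{5}] r6c2 is down to just 5, so r6c2=5.
Step 13. [r4c2∈{7}] r4c2's peers cover all but 7, so r4c2=7.
Step 14. [r4c4∈{8}] r4c4 has the single candidate 8 ⇒ r4c4=8.
Step 15. [r1c1∈{7,8}] across row 1, 8 lands solely at r1c1 ⇒ r1c1=8.
Step 16. [r7c7∈{3}] nothing but 3 survives at r7c7, so r7c7=3.
Step 17. [r8c1∈{3,5,7}] 7 has one home in col 1: r8c1. So r8c1=7.
Step 18. [r2c1∈{2,3,5}] 3 has one home in col 1: r2c1. So r2c1=3.
Step 19. [r7c1∈{5,6}] r7c1 is the only open cell in col 1 admitting 5. So r7c1=5.
Step 20. [r7c4∈{9}] only 9 remains possible at r7c4, so r7c4=9.
Step 21. [r2c5∈{2,8}] in row 2, 8 fits only at r2c5 ⇒ r2c5=8.
Step 22. [r4c1∈{4,6}] col 1 places 4 nowhere but r4c1 ⇒ r4c1=4.
Step 23. [r8c5∈{4}] r8c5 is down to just 4. So r8c5=4.
Step 24. [r3c1∈{2}] r3c1 has the single candidate 2, so r3c1=2.
Step 25. [r9c6∈{8}] r9c6 has the single candidate 8 ⇒ r9c6=8.
Step 26. [r4c7∈{6}] r4c7 is down to just 6 ⇒ r4c7=6.
Step 27. [r8c4∈{5}] r8c4 is down to just 5. So r8c4=5.
Step 28. [r7c3∈{6}] r7c3's peers cover all but 6 ⇒ r7c3=6.
Step 29. [r3c7∈{1}] only 1 remains possible at r3c7 ⇒ r3c7=1.
Step 30. [r6c8∈{3}] r6c8's peers cover all but 3. So r6c8=3.
Step 31. [r1c4∈{4}] r1c4 has the single candidate 4, so r1c4=4.
Step 32. [r5c1∈{6}] only 6 remains possible at r5c1. So r5c1=6.
Step 33. [r7c2∈{8}] r7c2 has the single candidate 8, so r7c2=8.
Step 34. [r4c6∈{3}] nothing but 3 survives at r4c6, so r4c6=3.
Step 35. [r2c3∈{5}] r2c3's peers cover all but 5. So r2c3=5.
Step 36. [r6c9∈{4}] nothing but 4 survives at r6c9. So r6c9=4.
Step 37. [r4c9∈{5}] only 5 remains possible at r4c9, so r4c9=5.
Step 38. [r1c3∈{7}] only 7 remains possible at r1c3. So r1c3=7.
Step 39. [r9c8∈{7}] r9c8's peers cover all but 7, so r9c8=7.
Step 40. [r8c3∈{3}] r8c3's peers cover all but 3. So r8c3=3.
Step 41. [r2c8∈{9}] r2c8 has the single candidate 9. So r2c8=9.
Step 42. [r2c4∈{2}] r2c4 is down to just 2. So r2c4=2.
Step 43. [r8c2∈{9}] nothing but 9 survives at r8c2. So r8c2=9.
Step 44. [r7c9∈{2}] r7c9's peers cover all but 2. So r7c9=2.
Step 45. [r5c4∈{7}] r5c4 has the single candidate 7. So r5c4=7.
Step 46. [r9c5∈{6}] r9c5's peers cover all but 6, so r9c5=6.
Step 47. [r6c5∈{2}] nothing but 2 survives at r6c5, so r6c5=2.

Answer: 8 1 7 4 3 9 2 5 6 / 3 6 5 2 8 1 4 9 7 / 2 4 9 6 7 5 1 8 3 / 4 7 2 8 9 3 6 1 5 / 6 3 1 7 5 4 9 2 8 / 9 5 8 1 2 6 7 3 4 / 5 8 6 9 1 7 3 4 2 / 7 9 3 5 4 2 8 6 1 / 1 2 4 3 6 8 5 7 9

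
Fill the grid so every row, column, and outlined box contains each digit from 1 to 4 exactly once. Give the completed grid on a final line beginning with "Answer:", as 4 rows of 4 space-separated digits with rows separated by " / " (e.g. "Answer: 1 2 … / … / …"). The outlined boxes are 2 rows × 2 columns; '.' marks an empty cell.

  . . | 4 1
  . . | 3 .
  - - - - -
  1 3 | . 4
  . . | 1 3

Step 1. [r1c2∈{2}] r1c2 is down to just 2, so r1c2=2.
Step 2. [r4c2∈{4}] r4c2 has the single candidate 4 ⇒ r4c2=4.
Step 3. [r2c4∈{2}] only 2 remains possible at r2c4. So r2c4=2.
Step 4. [r2c2∈{1}] r2c2 is down to just 1. So r2c2=1.
Step 5. [r2c1∈{4}] nothing but 4 survives at r2c1 ⇒ r2c1=4.
Step 6. [r1c1∈{3}] nothing but 3 survives at r1c1, so r1c1=3.
Step 7. [r3c3∈{2}] r3c3's peers cover all but 2 ⇒ r3c3=2.
Step 8. [r4c1∈{2}] r4c1's peers cover all but 2. So r4c1=2.

Answer: 3 2 4 1 / 4 1 3 2 / 1 3 2 4 / 2 4 1 3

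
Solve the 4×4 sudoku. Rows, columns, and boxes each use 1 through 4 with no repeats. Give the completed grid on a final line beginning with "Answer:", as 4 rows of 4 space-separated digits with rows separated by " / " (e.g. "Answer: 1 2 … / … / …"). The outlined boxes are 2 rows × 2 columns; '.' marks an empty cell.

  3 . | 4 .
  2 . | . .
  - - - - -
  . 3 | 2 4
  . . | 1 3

Step 1. [r2c4∈{1}] r2c4 is down to just 1 ⇒ r2c4=1.
Step 2. [r4c2∈{2,4}] 2 has one home in row 4: r4c2 ⇒ r4c2=2.
Step 3. [r2c3∈{3}] only 3 remains possible at r2c3, so r2c3=3.
Step 4. [r4c1∈{4}] r4c1 has the single candidate 4. So r4c1=4.
Step 5. [r2c2∈{4}] r2c2 is down to just 4 ⇒ r2c2=4.
Step 6. [r1c4∈{2}] nothing but 2 survives at r1c4. So r1c4=2.
Step 7. [r1c2∈{1}] only 1 remains possible at r1c2, so r1c2=1.
Step 8. [r3c1∈{1}] r3c1 has the single candidate 1, so r3c1=1.

Answer: 3 1 4 2 / 2 4 3 1 / 1 3 2 4 / 4 2 1 3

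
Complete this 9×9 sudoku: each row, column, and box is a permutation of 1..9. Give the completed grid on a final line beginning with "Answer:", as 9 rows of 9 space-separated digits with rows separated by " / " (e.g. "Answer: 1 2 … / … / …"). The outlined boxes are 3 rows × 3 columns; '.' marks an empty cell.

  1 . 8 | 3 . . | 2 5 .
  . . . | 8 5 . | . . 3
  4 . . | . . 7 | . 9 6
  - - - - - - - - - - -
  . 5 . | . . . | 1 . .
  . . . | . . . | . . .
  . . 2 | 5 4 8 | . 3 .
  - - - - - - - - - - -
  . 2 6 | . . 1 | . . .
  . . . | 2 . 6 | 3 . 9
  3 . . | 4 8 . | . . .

Step 1. [r6c9∈{7}] r6c9's peers cover all but 7, so r6c9=7.
Step 2. [r8c5∈{7}] r8c5 has the single candidate 7 ⇒ r8c5=7.
Step 3. [r1c2∈{6,7,9}] in row 1, 7 fits only at r1c2 ⇒ r1c2=7.
Step 4. [r9c9∈{1,2,5}] 1 has one home in col 9: r9c9 ⇒ r9c9=1.
Step 5. [r9c2∈{9}] nothing but 9 survives at r9c2 ⇒ r9c2=9.
Step 6. [r1c9∈{4}] r1c9 has the single candidate 4, so r1c9=4.
Step 7. [r6c2∈{1,6}] 1 has one home in row 6: r6c2. So r6c2=1.
Step 8. [r9c8∈{2,6,7}] r9c8 is the only open cell in row 9 admitting 2, so r9c8=2.
Step 9. [r2c3∈{9}] r2c3 has the single candidate 9, so r2c3=9.
Step 10. [r3c5∈{1,2}] 2 has one home in row 3: r3c5 ⇒ r3c5=2.
Step 11. [r9c7∈{5,6,7}] across row 9, 6 lands solely at r9c7. So r9c7=6.
Step 12. [r6c1∈{6,9}] 6 has one home in row 6: r6c1. So r6c1=6.
Step 13. [r5c5∈{1,3,6,9}] across col 5, 1 lands solely at r5c5, so r5c5=1.
Step 14. [r9c3∈{5,7}] r9c3 is the only open cell in row 9 admitting 7, so r9c3=7.
Step 15. [r1c6∈{9}] only 9 remains possible at r1c6. So r1c6=9.
Step 16. [r7c4∈{9}] r7c4 has the single candidate 9, so r7c4=9.
Step 17. [r4c5∈{3,6,9}] r4c5 is the only open cell in col 5 admitting 9, so r4c5=9.
Step 18. [r5c1∈{7,8,9}] across col 1, 9 lands solely at r5c1 ⇒ r5c1=9.
Step 19. [r4c1∈{7,8}] in col 1, 7 fits only at r4c1, so r4c1=7.
Step 20. [r5c2∈{3,4,8}] 8 has one home in box 4: r5c2, so r5c2=8.
Step 21. [r8c2∈{4}] r8c2 is down to just 4, so r8c2=4.
Step 22. [r8c8∈{8}] r8c8's peers cover all but 8, so r8c8=8.
Step 23. [r7c9∈{5}] r7c9 is down to just 5 ⇒ r7c9=5.
Step 24. [r5c9∈{2}] nothing but 2 survives at r5c9 ⇒ r5c9=2.
Step 25. [r5c6∈{3}] r5c6 is down to just 3. So r5c6=3.
Step 26. [r5c3∈{4}] r5c3's peers cover all but 4 ⇒ r5c3=4.
Step 27. [r3c3∈{3,5}] in row 3, 5 fits only at r3c3, so r3c3=5.
Step 28. [r4c8∈{4,6}] r4c8 is the only open cell in row 4 admitting 4 ⇒ r4c8=4.
Step 29. [r7c8∈{7}] r7c8 has the single candidate 7. So r7c8=7.
Step 30. [r5c4∈{6,7}] row 5 places 7 nowhere but r5c4 ⇒ r5c4=7.
Step 31. [r4c4∈{6}] r4c4 is down to just 6 ⇒ r4c4=6.
Step 32. [r4c9∈{8}] nothing but 8 survives at r4c9 ⇒ r4c9=8.
Step 33. [r9c6∈{5}] nothing but 5 survives at r9c6, so r9c6=5.
Step 34. [r8c1∈{5}] nothing but 5 survives at r8c1. So r8c1=5.
Step 35. [r7c7∈{4}] r7c7 has the single candidate 4, so r7c7=4.
Step 36. [r3c4∈{1}] r3c4 is down to just 1 ⇒ r3c4=1.
Step 37. [r2c6∈{4}] r2c6's peers cover all but 4, so r2c6=4.
Step 38. [r5c7∈{5}] nothing but 5 survives at r5c7 ⇒ r5c7=5.
Step 39. [r2c7∈{7}] only 7 remains possible at r2c7. So r2c7=7.
Step 40. [r3c7∈{8}] r3c7's peers cover all but 8, so r3c7=8.
Step 41. [r2c8∈{1}] r2c8 has the single candidate 1 ⇒ r2c8=1.
Step 42. [r4c3∈{3}] nothing but 3 survives at r4c3, so r4c3=3.
Step 43. [r7c5∈{3}] nothing but 3 survives at r7c5 ⇒ r7c5=3.
Step 44. [r8c3∈{1}] r8c3 has the single candidate 1. So r8c3=1.
Step 45. [r7c1∈{8}] nothing but 8 survives at r7c1. So r7c1=8.
Step 46. [r2c2∈{6}] r2c2's peers cover all but 6 ⇒ r2c2=6.
Step 47. [r4c6∈{2}] nothing but 2 survives at r4c6 ⇒ r4c6=2.
Step 48. [r3c2∈{3}] only 3 remains possible at r3c2, so r3c2=3.
Step 49. [r5c8∈{6}] r5c8 has the single candidate 6. So r5c8=6.
Step 50. [r6c7∈{9}] nothing but 9 survives at r6c7. So r6c7=9.
Step 51. [r1c5∈{6}] only 6 remains possible at r1c5, so r1c5=6.
Step 52. [r2c1∈{2}] r2c1 is down to just 2 ⇒ r2c1=2.

Answer: 1 7 8 3 6 9 2 5 4 / 2 6 9 8 5 4 7 1 3 / 4 3 5 1 2 7 8 9 6 / 7 5 3 6 9 2 1 4 8 / 9 8 4 7 1 3 5 6 2 / 6 1 2 5 4 8 9 3 7 / 8 2 6 9 3 1 4 7 5 / 5 4 1 2 7 6 3 8 9 / 3 9 7 4 8 5 6 2 1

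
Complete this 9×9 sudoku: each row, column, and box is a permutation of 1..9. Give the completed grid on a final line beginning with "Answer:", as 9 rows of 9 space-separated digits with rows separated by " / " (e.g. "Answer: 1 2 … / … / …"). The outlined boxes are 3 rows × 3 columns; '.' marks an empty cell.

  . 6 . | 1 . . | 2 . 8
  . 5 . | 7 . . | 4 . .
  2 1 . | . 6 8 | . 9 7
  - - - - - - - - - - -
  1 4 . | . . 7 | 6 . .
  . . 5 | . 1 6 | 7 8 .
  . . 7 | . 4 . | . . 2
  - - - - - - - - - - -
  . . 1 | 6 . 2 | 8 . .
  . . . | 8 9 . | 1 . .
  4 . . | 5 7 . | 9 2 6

Step 1. [r7c5∈{3}] nothing but 3 survives at r7c5 ⇒ r7c5=3.
Step 2. [r6c1∈{3,6,8,9}] r6c1 is the only open cell in row 6 admitting 6. So r6c1=6.
Step 3. [r5c9∈{3,4,9}] across row 5, 4 lands solely at r5c9. So r5c9=4.
Step 4. [r7c9∈{5}] r7c9 is down to just 5, so r7c9=5.
Step 5. [r8c9∈{3}] r8c9 has the single candidate 3. So r8c9=3.
Step 6. [r6c2∈{3,8,9}] row 6 places 8 nowhere but r6c2. So r6c2=8.
Step 7. [r1c1∈{3,7,9}] row 1 places 7 nowhere but r1c1, so r1c1=7.
Step 8. [r7c1∈{9}] nothing but 9 survives at r7c1. So r7c1=9.
Step 9. [r5c1∈{3}] nothing but 3 survives at r5c1 ⇒ r5c1=3.
Step 10. [r6c8∈{1,3,5}] in row 6, 1 fits only at r6c8. So r6c8=1.
Step 11. [r3c4∈{3,4}] in col 4, 4 fits only at r3c4 ⇒ r3c4=4.
Step 12. [r3c3∈{3}] only 3 remains possible at r3c3, so r3c3=3.
Step 13. [r6c7∈{3,5}] col 7 places 3 nowhere but r6c7, so r6c7=3.
Step 14. [r1c5∈{5}] only 5 remains possible at r1c5, so r1c5=5.
Step 15. [r5c2∈{2,9}] col 2 places 9 nowhere but r5c2. So r5c2=9.
Step 16. [r4c3∈{2}] r4c3's peers cover all but 2 ⇒ r4c3=2.
Step 17. [r7c8∈{4,7}] across row 7, 4 lands solely at r7c8, so r7c8=4.
Step 18. [r1c8∈{3}] nothing but 3 survives at r1c8. So r1c8=3.
Step 19. [r1c6∈{9}] only 9 remains possible at r1c6 ⇒ r1c6=9.
Step 20. [r4c4∈{3,9}] r4c4 is the only open cell in row 4 admitting 3. So r4c4=3.
Step 21. [r2c1∈{8}] only 8 remains possible at r2c1 ⇒ r2c1=8.
Step 22. [r8c2∈{2,7}] in row 8, 2 fits only at r8c2. So r8c2=2.
Step 23. [r2c5∈{2}] r2c5 is down to just 2 ⇒ r2c5=2.
Step 24. [r3c7∈{5}] r3c7 is down to just 5. So r3c7=5.
Step 25. [r9c6∈{1}] r9c6 is down to just 1, so r9c6=1.
Step 26. [r8c6∈{4}] only 4 remains possible at r8c6. So r8c6=4.
Step 27. [r6c6∈{5}] r6c6 is down to just 5, so r6c6=5.
Step 28. [r2c6∈{3}] r2c6 is down to just 3. So r2c6=3.
Step 29. [r2c9∈{1}] r2c9 is down to just 1. So r2c9=1.
Step 30. [r8c8∈{7}] r8c8 has the single candidate 7. So r8c8=7.
Step 31. [r9c3∈{8}] only 8 remains possible at r9c3. So r9c3=8.
Step 32. [r2c8∈{6}] r2c8 is down to just 6. So r2c8=6.
Step 33. [r5c4∈{2}] r5c4's peers cover all but 2, so r5c4=2.
Step 34. [r4c5∈{8}] r4c5's peers cover all but 8, so r4c5=8.
Step 35. [r8c1∈{5}] r8c1 has the single candidate 5. So r8c1=5.
Step 36. [r7c2∈{7}] r7c2 is down to just 7, so r7c2=7.
Step 37. [r2c3∈{9}] only 9 remains possible at r2c3, so r2c3=9.
Step 38. [r1c3∈{4}] nothing but 4 survives at r1c3, so r1c3=4.
Step 39. [r4c9∈{9}] r4c9's peers cover all but 9. So r4c9=9.
Step 40. [r6c4∈{9}] only 9 remains possible at r6c4. So r6c4=9.
Step 41. [r4c8∈{5}] r4c8 has the single candidate 5 ⇒ r4c8=5.
Step 42. [r8c3∈{6}] r8c3's peers cover all but 6 ⇒ r8c3=6.
Step 43. [r9c2∈{3}] r9c2's peers cover all but 3. So r9c2=3.

Answer: 7 6 4 1 5 9 2 3 8 / 8 5 9 7 2 3 4 6 1 / 2 1 3 4 6 8 5 9 7 / 1 4 2 3 8 7 6 5 9 / 3 9 5 2 1 6 7 8 4 / 6 8 7 9 4 5 3 1 2 / 9 7 1 6 3 2 8 4 5 / 5 2 6 8 9 4 1 7 3 / 4 3 8 5 7 1 9 2 6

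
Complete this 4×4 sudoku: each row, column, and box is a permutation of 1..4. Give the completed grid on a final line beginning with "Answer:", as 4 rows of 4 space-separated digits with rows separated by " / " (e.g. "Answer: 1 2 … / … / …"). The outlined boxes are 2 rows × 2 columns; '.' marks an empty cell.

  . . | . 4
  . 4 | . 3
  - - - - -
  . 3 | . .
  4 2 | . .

Step 1. [r3c1∈{1}] r3c1 has the single candidate 1, so r3c1=1.
Step 2. [r2c3∈{1,2}] r2c3 is the only open cell in row 2 admitting 1 ⇒ r2c3=1.
Step 3. [r1c3∈{2}] nothing but 2 survives at r1c3 ⇒ r1c3=2.
Step 4. [r3c4∈{2}] r3c4's peers cover all but 2. So r3c4=2.
Step 5. [r3c3∈{4}] r3c3's peers cover all but 4, so r3c3=4.
Step 6. [r2c1∈{2}] r2c1 is down to just 2 ⇒ r2c1=2.
Step 7. [r1c1∈{3}] r1c1 has the single candidate 3. So r1c1=3.
Step 8. [r4c4∈{1}] r4c4 is down to just 1. So r4c4=1.
Step 9. [r4c3∈{3}] r4c3 is down to just 3 ⇒ r4c3=3.
Step 10. [r1c2∈{1}] nothing but 1 survives at r1c2 ⇒ r1c2=1.

Answer: 3 1 2 4 / 2 4 1 3 / 1 3 4 2 / 4 2 3 1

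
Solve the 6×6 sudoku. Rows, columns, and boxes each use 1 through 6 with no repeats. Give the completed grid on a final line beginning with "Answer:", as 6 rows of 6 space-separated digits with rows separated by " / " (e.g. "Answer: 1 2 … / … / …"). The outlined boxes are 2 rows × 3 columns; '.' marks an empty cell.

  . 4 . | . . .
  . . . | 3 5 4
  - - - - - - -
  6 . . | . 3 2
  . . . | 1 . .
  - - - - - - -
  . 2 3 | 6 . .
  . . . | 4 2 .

Step 1. [r5c5∈{1}] r5c5's peers cover all but 1, so r5c5=1.
Step 2. [r1c1∈{1,2,3,5}] row 1 places 3 nowhere but r1c1 ⇒ r1c1=3.
Step 3. [r1c3∈{1,2,5,6}] r1c3 is the only open cell in row 1 admitting 5, so r1c3=5.
Step 4. [r4c5∈{4,6}] col 5 places 4 nowhere but r4c5 ⇒ r4c5=4.
Step 5. [r5c6∈{5}] nothing but 5 survives at r5c6 ⇒ r5c6=5.
Step 6. [r4c3∈{2}] nothing but 2 survives at r4c3 ⇒ r4c3=2.
Step 7. [r4c1∈{5}] only 5 remains possible at r4c1. So r4c1=5.
Step 8. [r3c2∈{1}] r3c2's peers cover all but 1 ⇒ r3c2=1.
Step 9. [r2c2∈{6}] nothing but 6 survives at r2c2 ⇒ r2c2=6.
Step 10. [r6c1∈{1}] r6c1 has the single candidate 1, so r6c1=1.
Step 11. [r1c5∈{6}] nothing but 6 survives at r1c5 ⇒ r1c5=6.
Step 12. [r3c3∈{4}] r3c3 is down to just 4, so r3c3=4.
Step 13. [r6c6∈{3}] r6c6's peers cover all but 3, so r6c6=3.
Step 14. [r4c6∈{6}] r4c6 is down to just 6 ⇒ r4c6=6.
Step 15. [r5c1∈{4}] only 4 remains possible at r5c1, so r5c1=4.
Step 16. [r2c1∈{2}] r2c1 has the single candidate 2. So r2c1=2.
Step 17. [r3c4∈{5}] only 5 remains possible at r3c4 ⇒ r3c4=5.
Step 18. [r4c2∈{3}] nothing but 3 survives at r4c2, so r4c2=3.
Step 19. [r2c3∈{1}] r2c3 has the single candidate 1. So r2c3=1.
Step 20. [r1c4∈{2}] r1c4's peers cover all but 2 ⇒ r1c4=2.
Step 21. [r6c3∈{6}] r6c3's peers cover all but 6. So r6c3=6.
Step 22. [r6c2∈{5}] r6c2 has the single candidate 5. So r6c2=5.
Step 23. [r1c6∈{1}] r1c6's peers cover all but 1 ⇒ r1c6=1.

Answer: 3 4 5 2 6 1 / 2 6 1 3 5 4 / 6 1 4 5 3 2 / 5 3 2 1 4 6 / 4 2 3 6 1 5 / 1 5 6 4 2 3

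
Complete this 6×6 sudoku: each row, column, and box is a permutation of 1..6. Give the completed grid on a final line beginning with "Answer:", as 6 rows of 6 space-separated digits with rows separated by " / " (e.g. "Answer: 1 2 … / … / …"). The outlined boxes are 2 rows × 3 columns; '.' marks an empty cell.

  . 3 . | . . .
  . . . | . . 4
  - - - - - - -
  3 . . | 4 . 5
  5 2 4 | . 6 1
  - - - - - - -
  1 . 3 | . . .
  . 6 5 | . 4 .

Step 1. [r2c5∈{1,2,3,5}] in col 5, 3 fits only at r2c5. So r2c5=3.
Step 2. [r1c5∈{1,2,5}] across col 5, 1 lands solely at r1c5 ⇒ r1c5=1.
Step 3. [r1c4∈{2,5,6}] across row 1, 5 lands solely at r1c4. So r1c4=5.
Step 4. [r6c1∈{2}] r6c1 is down to just 2 ⇒ r6c1=2.
Step 5. [r2c1∈{6}] r2c1 has the single candidate 6. So r2c1=6.
Step 6. [r2c4∈{2}] r2c4's peers cover all but 2 ⇒ r2c4=2.
Step 7. [r3c2∈{1}] r3c2 is down to just 1. So r3c2=1.
Step 8. [r5c6∈{2,6}] col 6 places 2 nowhere but r5c6. So r5c6=2.
Step 9. [r6c4∈{1,3}] in row 6, 1 fits only at r6c4 ⇒ r6c4=1.
Step 10. [r1c1∈{4}] r1c1 has the single candidate 4 ⇒ r1c1=4.
Step 11. [r1c3∈{2}] r1c3 has the single candidate 2, so r1c3=2.
Step 12. [r3c5∈{2}] r3c5 has the single candidate 2 ⇒ r3c5=2.
Step 13. [r1c6∈{6}] r1c6 is down to just 6, so r1c6=6.
Step 14. [r4c4∈{3}] r4c4's peers cover all but 3, so r4c4=3.
Step 15. [r5c2∈{4}] nothing but 4 survives at r5c2 ⇒ r5c2=4.
Step 16. [r5c4∈{6}] r5c4 is down to just 6 ⇒ r5c4=6.
Step 17. [r5c5∈{5}] only 5 remains possible at r5c5, so r5c5=5.
Step 18. [r2c3∈{1}] r2c3 has the single candidate 1, so r2c3=1.
Step 19. [r2c2∈{5}] r2c2 is down to just 5 ⇒ r2c2=5.
Step 20. [r6c6∈{3}] nothing but 3 survives at r6c6, so r6c6=3.
Step 21. [r3c3∈{6}] only 6 remains possible at r3c3, so r3c3=6.

Answer: 4 3 2 5 1 6 / 6 5 1 2 3 4 / 3 1 6 4 2 5 / 5 2 4 3 6 1 / 1 4 3 6 5 2 / 2 6 5 1 4 3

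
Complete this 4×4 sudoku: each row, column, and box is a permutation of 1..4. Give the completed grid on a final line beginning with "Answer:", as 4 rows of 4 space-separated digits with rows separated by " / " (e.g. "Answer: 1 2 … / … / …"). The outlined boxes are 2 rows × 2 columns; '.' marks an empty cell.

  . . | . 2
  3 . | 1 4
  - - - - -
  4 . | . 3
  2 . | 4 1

Step 1. [r1c1∈{1}] r1c1 has the single candidate 1 ⇒ r1c1=1.
Step 2. [r4c2∈{3}] r4c2 has the single candidate 3 ⇒ r4c2=3.
Step 3. [r3c2∈{1}] nothing but 1 survives at r3c2. So r3c2=1.
Step 4. [r1c2∈{4}] only 4 remains possible at r1c2. So r1c2=4.
Step 5. [r3c3∈{2}] r3c3 is down to just 2 ⇒ r3c3=2.
Step 6. [r1c3∈{3}] r1c3 has the single candidate 3 ⇒ r1c3=3.
Step 7. [r2c2∈{2}] r2c2 is down to just 2, so r2c2=2.

Answer: 1 4 3 2 / 3 2 1 4 / 4 1 2 3 / 2 3 4 1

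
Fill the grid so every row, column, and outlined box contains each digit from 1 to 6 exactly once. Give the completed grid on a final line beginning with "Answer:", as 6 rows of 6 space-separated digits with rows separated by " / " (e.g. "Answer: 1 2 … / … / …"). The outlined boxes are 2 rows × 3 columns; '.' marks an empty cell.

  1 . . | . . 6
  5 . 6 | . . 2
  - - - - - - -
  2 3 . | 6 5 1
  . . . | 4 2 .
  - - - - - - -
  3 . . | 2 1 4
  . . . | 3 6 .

Step 1. [r2c2∈{4}] r2c2 is down to just 4. So r2c2=4.
Step 2. [r5c3∈{5}] r5c3 is down to just 5 ⇒ r5c3=5.
Step 3. [r4c2∈{1,5,6}] r4c2 is the only open cell in row 4 admitting 5 ⇒ r4c2=5.
Step 4. [r6c2∈{1,2}] col 2 places 1 nowhere but r6c2, so r6c2=1.
Step 5. [r1c3∈{2,3}] 3 has one home in col 3: r1c3 ⇒ r1c3=3.
Step 6. [r6c3∈{2,4}] row 6 places 2 nowhere but r6c3. So r6c3=2.
Step 7. [r3c3∈{4}] only 4 remains possible at r3c3, so r3c3=4.
Step 8. [r6c1∈{4}] r6c1 has the single candidate 4, so r6c1=4.
Step 9. [r4c3∈{1}] r4c3's peers cover all but 1. So r4c3=1.
Step 10. [r4c1∈{6}] r4c1 has the single candidate 6 ⇒ r4c1=6.
Step 11. [r2c5∈{3}] only 3 remains possible at r2c5. So r2c5=3.
Step 12. [r4c6∈{3}] nothing but 3 survives at r4c6, so r4c6=3.
Step 13. [r1c2∈{2}] r1c2 has the single candidate 2, so r1c2=2.
Step 14. [r5c2∈{6}] only 6 remains possible at r5c2. So r5c2=6.
Step 15. [r1c5∈{4}] only 4 remains possible at r1c5. So r1c5=4.
Step 16. [r2c4∈{1}] nothing but 1 survives at r2c4 ⇒ r2c4=1.
Step 17. [r1c4∈{5}] only 5 remains possible at r1c4. So r1c4=5.
Step 18. [r6c6∈{5}] r6c6 has the single candidate 5, so r6c6=5.

Answer: 1 2 3 5 4 6 / 5 4 6 1 3 2 / 2 3 4 6 5 1 / 6 5 1 4 2 3 / 3 6 5 2 1 4 / 4 1 2 3 6 5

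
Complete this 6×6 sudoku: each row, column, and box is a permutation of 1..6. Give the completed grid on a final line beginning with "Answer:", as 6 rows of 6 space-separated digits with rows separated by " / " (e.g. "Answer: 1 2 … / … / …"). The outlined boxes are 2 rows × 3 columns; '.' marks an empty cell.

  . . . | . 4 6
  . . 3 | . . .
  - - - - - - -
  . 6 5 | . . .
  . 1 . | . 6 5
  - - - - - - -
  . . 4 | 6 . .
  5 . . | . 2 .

Step 1. [r1c4∈{1,2,3,5}] across row 1, 3 lands solely at r1c4 ⇒ r1c4=3.
Step 2. [r4c3∈{2}] r4c3's peers cover all but 2 ⇒ r4c3=2.
Step 3. [r4c4∈{4}] nothing but 4 survives at r4c4. So r4c4=4.
Step 4. [r6c4∈{1}] nothing but 1 survives at r6c4. So r6c4=1.
Step 5. [r5c6∈{3}] nothing but 3 survives at r5c6 ⇒ r5c6=3.
Step 6. [r5c2∈{2}] only 2 remains possible at r5c2. So r5c2=2.
Step 7. [r2c4∈{2,5}] r2c4 is the only open cell in col 4 admitting 5. So r2c4=5.
Step 8. [r2c6∈{1,2}] in box 2, 2 fits only at r2c6, so r2c6=2.
Step 9. [r3c5∈{1,3}] 3 has one home in col 5: r3c5, so r3c5=3.
Step 10. [r5c1∈{1}] nothing but 1 survives at r5c1. So r5c1=1.
Step 11. [r2c2∈{4}] r2c2 has the single candidate 4, so r2c2=4.
Step 12. [r6c3∈{6}] only 6 remains possible at r6c3 ⇒ r6c3=6.
Step 13. [r5c5∈{5}] r5c5 is down to just 5. So r5c5=5.
Step 14. [r1c1∈{2}] r1c1 is down to just 2, so r1c1=2.
Step 15. [r1c3∈{1}] only 1 remains possible at r1c3. So r1c3=1.
Step 16. [r3c4∈{2}] r3c4 has the single candidate 2, so r3c4=2.
Step 17. [r1c2∈{5}] r1c2 is down to just 5, so r1c2=5.
Step 18. [r6c2∈{3}] only 3 remains possible at r6c2, so r6c2=3.
Step 19. [r2c5∈{1}] nothing but 1 survives at r2c5. So r2c5=1.
Step 20. [r6c6∈{4}] r6c6 is down to just 4, so r6c6=4.
Step 21. [r3c1∈{4}] r3c1 has the single candidate 4. So r3c1=4.
Step 22. [r4c1∈{3}] r4c1's peers cover all but 3 ⇒ r4c1=3.
Step 23. [r2c1∈{6}] only 6 remains possible at r2c1. So r2c1=6.
Step 24. [r3c6∈{1}] r3c6 is down to just 1 ⇒ r3c6=1.

Answer: 2 5 1 3 4 6 / 6 4 3 5 1 2 / 4 6 5 2 3 1 / 3 1 2 4 6 5 / 1 2 4 6 5 3 / 5 3 6 1 2 4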